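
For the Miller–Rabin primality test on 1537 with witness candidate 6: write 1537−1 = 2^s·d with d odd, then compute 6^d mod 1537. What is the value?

1537 − 1 = 1536 = 2^9 · 3, so d = 3.
6^1 ≡ 6 (mod 1537)
6^2 ≡ 6^2 = 36 ≡ 36 (mod 1537)
3 = 2 + 1 in binary powers of 2.
So 6^3 ≡ 36 · 6 ≡ 216 (mod 1537).
Squaring chain: 216 → 546 → 1475 → 770 → 1155 → 1446 → 596 → 169 → 895; never reaches −1, so base 6 is a Miller–Rabin witness that 1537 is composite.

216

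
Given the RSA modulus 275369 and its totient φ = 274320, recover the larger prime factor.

541

φ(n) = (p−1)(q−1) = n − (p+q) + 1, so p + q = 275369 − 274320 + 1 = 1050.
p and q are the roots of t² − 1050t + 275369 = 0.
Discriminant: 1050² − 4·275369 = 1102500 − 1101476 = 1024; √1024 = 32.
q = (1050 − 32)/2 = 509, p = (1050 + 32)/2 = 541.
Check: 509 · 541 = 275369.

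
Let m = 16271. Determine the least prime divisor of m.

53

16271 is odd.
Digit sum 17, not divisible by 3.
Ends in 1: not divisible by 5.
7: 16271 = 7·2324 + 3
11: 16271 = 11·1479 + 2
13: 16271 = 13·1251 + 8
17: 16271 = 17·957 + 2
19: 16271 = 19·856 + 7
23: 16271 = 23·707 + 10
29: 16271 = 29·561 + 2
31: 16271 = 31·524 + 27
37: 16271 = 37·439 + 28
41: 16271 = 41·396 + 35
43: 16271 = 43·378 + 17
47: 16271 = 47·346 + 9
53: 16271 = 53·307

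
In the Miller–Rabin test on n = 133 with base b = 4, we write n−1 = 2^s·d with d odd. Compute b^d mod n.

106

133 − 1 = 132 = 2^2 · 33, so d = 33.
4^1 ≡ 4 (mod 133)
4^2 ≡ 4^2 = 16 ≡ 16 (mod 133)
4^4 ≡ 16^2 = 256 ≡ 123 (mod 133)
4^8 ≡ 123^2 = 15129 ≡ 100 (mod 133)
4^16 ≡ 100^2 = 10000 ≡ 25 (mod 133)
4^32 ≡ 25^2 = 625 ≡ 93 (mod 133)
33 = 32 + 1 in binary powers of 2.
So 4^33 ≡ 93 · 4 ≡ 106 (mod 133).
Squaring chain: 106 → 64; never reaches −1, so base 4 is a Miller–Rabin witness that 133 is composite.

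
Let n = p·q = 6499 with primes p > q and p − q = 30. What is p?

Since p = q + 30, we have 6499 = q(q + 30), so q² + 30q − 6499 = 0.
Discriminant: 30² + 4·6499 = 900 + 25996 = 26896; √26896 = 164.
q = (−30 + 164)/2 = 67, and p = q + 30 = 97.
Check: 67 · 97 = 6499.

97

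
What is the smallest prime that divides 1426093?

31

1426093 is odd.
Digit sum 25, not divisible by 3.
Ends in 3: not divisible by 5.
7: 1426093 = 7·203727 + 4
11: 1426093 = 11·129644 + 9
13: 1426093 = 13·109699 + 6
17: 1426093 = 17·83887 + 14
19: 1426093 = 19·75057 + 10
23: 1426093 = 23·62004 + 1
29: 1426093 = 29·49175 + 18
31: 1426093 = 31·46003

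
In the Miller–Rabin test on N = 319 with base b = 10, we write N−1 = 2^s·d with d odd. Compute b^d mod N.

319 − 1 = 318 = 2^1 · 159, so d = 159.
10^1 ≡ 10 (mod 319)
10^2 ≡ 10^2 = 100 ≡ 100 (mod 319)
10^4 ≡ 100^2 = 10000 ≡ 111 (mod 319)
10^8 ≡ 111^2 = 12321 ≡ 199 (mod 319)
10^16 ≡ 199^2 = 39601 ≡ 45 (mod 319)
10^32 ≡ 45^2 = 2025 ≡ 111 (mod 319)
10^64 ≡ 111^2 = 12321 ≡ 199 (mod 319)
10^128 ≡ 199^2 = 39601 ≡ 45 (mod 319)
159 = 128 + 16 + 8 + 4 + 2 + 1 in binary powers of 2.
So 10^159 ≡ 45 · 45 · 199 · 111 · 100 · 10 ≡ 21 (mod 319).
Squaring chain: 21; never reaches −1, so base 10 is a Miller–Rabin witness that 319 is composite.

21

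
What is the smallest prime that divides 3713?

47

3713 is odd.
Digit sum 14, not divisible by 3.
Ends in 3: not divisible by 5.
7: 3713 = 7·530 + 3
11: 3713 = 11·337 + 6
13: 3713 = 13·285 + 8
17: 3713 = 17·218 + 7
19: 3713 = 19·195 + 8
23: 3713 = 23·161 + 10
29: 3713 = 29·128 + 1
31: 3713 = 31·119 + 24
37: 3713 = 37·100 + 13
41: 3713 = 41·90 + 23
43: 3713 = 43·86 + 15
47: 3713 = 47·79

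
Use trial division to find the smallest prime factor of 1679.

23

1679 is odd.
Digit sum 23, not divisible by 3.
Ends in 9: not divisible by 5.
7: 1679 = 7·239 + 6
11: 1679 = 11·152 + 7
13: 1679 = 13·129 + 2
17: 1679 = 17·98 + 13
19: 1679 = 19·88 + 7
23: 1679 = 23·73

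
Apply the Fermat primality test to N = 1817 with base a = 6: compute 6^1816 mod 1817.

6^1 ≡ 6 (mod 1817)
6^2 ≡ 6^2 = 36 ≡ 36 (mod 1817)
6^4 ≡ 36^2 = 1296 ≡ 1296 (mod 1817)
6^8 ≡ 1296^2 = 1679616 ≡ 708 (mod 1817)
6^16 ≡ 708^2 = 501264 ≡ 1589 (mod 1817)
6^32 ≡ 1589^2 = 2524921 ≡ 1108 (mod 1817)
6^64 ≡ 1108^2 = 1227664 ≡ 1189 (mod 1817)
6^128 ≡ 1189^2 = 1413721 ≡ 95 (mod 1817)
6^256 ≡ 95^2 = 9025 ≡ 1757 (mod 1817)
6^512 ≡ 1757^2 = 3087049 ≡ 1783 (mod 1817)
6^1024 ≡ 1783^2 = 3179089 ≡ 1156 (mod 1817)
1816 = 1024 + 512 + 256 + 16 + 8 in binary powers of 2.
So 6^1816 ≡ 1156 · 1783 · 1757 · 1589 · 708 ≡ 98 (mod 1817).
Since 98 ≠ 1, base 6 is a Fermat witness: 1817 is composite.

98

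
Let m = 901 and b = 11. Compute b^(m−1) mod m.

11^1 ≡ 11 (mod 901)
11^2 ≡ 11^2 = 121 ≡ 121 (mod 901)
11^4 ≡ 121^2 = 14641 ≡ 225 (mod 901)
11^8 ≡ 225^2 = 50625 ≡ 169 (mod 901)
11^16 ≡ 169^2 = 28561 ≡ 630 (mod 901)
11^32 ≡ 630^2 = 396900 ≡ 460 (mod 901)
11^64 ≡ 460^2 = 211600 ≡ 766 (mod 901)
11^128 ≡ 766^2 = 586756 ≡ 205 (mod 901)
11^256 ≡ 205^2 = 42025 ≡ 579 (mod 901)
11^512 ≡ 579^2 = 335241 ≡ 69 (mod 901)
900 = 512 + 256 + 128 + 4 in binary powers of 2.
So 11^900 ≡ 69 · 579 · 205 · 225 ≡ 259 (mod 901).
Since 259 ≠ 1, base 11 is a Fermat witness: 901 is composite.

259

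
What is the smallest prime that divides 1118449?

31

1118449 is odd.
Digit sum 28, not divisible by 3.
Ends in 9: not divisible by 5.
7: 1118449 = 7·159778 + 3
11: 1118449 = 11·101677 + 2
13: 1118449 = 13·86034 + 7
17: 1118449 = 17·65791 + 2
19: 1118449 = 19·58865 + 14
23: 1118449 = 23·48628 + 5
29: 1118449 = 29·38567 + 6
31: 1118449 = 31·36079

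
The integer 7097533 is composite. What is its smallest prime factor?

61

7097533 is odd.
Digit sum 34, not divisible by 3.
Ends in 3: not divisible by 5.
7: 7097533 = 7·1013933 + 2
11: 7097533 = 11·645230 + 3
13: 7097533 = 13·545964 + 1
17: 7097533 = 17·417501 + 16
19: 7097533 = 19·373554 + 7
23: 7097533 = 23·308588 + 9
29: 7097533 = 29·244742 + 15
31: 7097533 = 31·228952 + 21
37: 7097533 = 37·191825 + 8
41: 7097533 = 41·173110 + 23
43: 7097533 = 43·165058 + 39
47: 7097533 = 47·151011 + 16
53: 7097533 = 53·133915 + 38
59: 7097533 = 59·120297 + 10
61: 7097533 = 61·116353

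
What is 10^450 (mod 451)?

10^1 ≡ 10 (mod 451)
10^2 ≡ 10^2 = 100 ≡ 100 (mod 451)
10^4 ≡ 100^2 = 10000 ≡ 78 (mod 451)
10^8 ≡ 78^2 = 6084 ≡ 221 (mod 451)
10^16 ≡ 221^2 = 48841 ≡ 133 (mod 451)
10^32 ≡ 133^2 = 17689 ≡ 100 (mod 451)
10^64 ≡ 100^2 = 10000 ≡ 78 (mod 451)
10^128 ≡ 78^2 = 6084 ≡ 221 (mod 451)
10^256 ≡ 221^2 = 48841 ≡ 133 (mod 451)
450 = 256 + 128 + 64 + 2 in binary powers of 2.
So 10^450 ≡ 133 · 221 · 78 · 100 ≡ 1 (mod 451).
Since the result is 1, base 10 gives no evidence that 451 is composite.

1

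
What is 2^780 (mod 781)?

243

2^1 ≡ 2 (mod 781)
2^2 ≡ 2^2 = 4 ≡ 4 (mod 781)
2^4 ≡ 4^2 = 16 ≡ 16 (mod 781)
2^8 ≡ 16^2 = 256 ≡ 256 (mod 781)
2^16 ≡ 256^2 = 65536 ≡ 713 (mod 781)
2^32 ≡ 713^2 = 508369 ≡ 719 (mod 781)
2^64 ≡ 719^2 = 516961 ≡ 720 (mod 781)
2^128 ≡ 720^2 = 518400 ≡ 597 (mod 781)
2^256 ≡ 597^2 = 356409 ≡ 273 (mod 781)
2^512 ≡ 273^2 = 74529 ≡ 334 (mod 781)
780 = 512 + 256 + 8 + 4 in binary powers of 2.
So 2^780 ≡ 334 · 273 · 256 · 16 ≡ 243 (mod 781).
Since 243 ≠ 1, base 2 is a Fermat witness: 781 is composite.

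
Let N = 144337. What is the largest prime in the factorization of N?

144337 = 37 · 3901
3901 = 47 · 83
83 is prime.
So 144337 = 37 · 47 · 83; the largest prime factor is 83.

83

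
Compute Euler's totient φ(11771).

Factor: 11771 = 79 · 149.
φ(11771) = (79−1) · (149−1) = 78 · 148 = 11544.

11544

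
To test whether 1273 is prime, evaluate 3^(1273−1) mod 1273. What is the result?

3^1 ≡ 3 (mod 1273)
3^2 ≡ 3^2 = 9 ≡ 9 (mod 1273)
3^4 ≡ 9^2 = 81 ≡ 81 (mod 1273)
3^8 ≡ 81^2 = 6561 ≡ 196 (mod 1273)
3^16 ≡ 196^2 = 38416 ≡ 226 (mod 1273)
3^32 ≡ 226^2 = 51076 ≡ 156 (mod 1273)
3^64 ≡ 156^2 = 24336 ≡ 149 (mod 1273)
3^128 ≡ 149^2 = 22201 ≡ 560 (mod 1273)
3^256 ≡ 560^2 = 313600 ≡ 442 (mod 1273)
3^512 ≡ 442^2 = 195364 ≡ 595 (mod 1273)
3^1024 ≡ 595^2 = 354025 ≡ 131 (mod 1273)
1272 = 1024 + 128 + 64 + 32 + 16 + 8 in binary powers of 2.
So 3^1272 ≡ 131 · 560 · 149 · 156 · 226 · 196 ≡ 828 (mod 1273).
Since 828 ≠ 1, base 3 is a Fermat witness: 1273 is composite.

828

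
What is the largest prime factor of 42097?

89

42097 = 11 · 3827
3827 = 43 · 89
89 is prime.
So 42097 = 11 · 43 · 89; the largest prime factor is 89.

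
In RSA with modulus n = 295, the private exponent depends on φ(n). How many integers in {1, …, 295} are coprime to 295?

232

Factor: 295 = 5 · 59.
φ(295) = (5−1) · (59−1) = 4 · 58 = 232.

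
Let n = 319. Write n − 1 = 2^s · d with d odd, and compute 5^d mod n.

196

319 − 1 = 318 = 2^1 · 159, so d = 159.
5^1 ≡ 5 (mod 319)
5^2 ≡ 5^2 = 25 ≡ 25 (mod 319)
5^4 ≡ 25^2 = 625 ≡ 306 (mod 319)
5^8 ≡ 306^2 = 93636 ≡ 169 (mod 319)
5^16 ≡ 169^2 = 28561 ≡ 170 (mod 319)
5^32 ≡ 170^2 = 28900 ≡ 190 (mod 319)
5^64 ≡ 190^2 = 36100 ≡ 53 (mod 319)
5^128 ≡ 53^2 = 2809 ≡ 257 (mod 319)
159 = 128 + 16 + 8 + 4 + 2 + 1 in binary powers of 2.
So 5^159 ≡ 257 · 170 · 169 · 306 · 25 · 5 ≡ 196 (mod 319).
Squaring chain: 196; never reaches −1, so base 5 is a Miller–Rabin witness that 319 is composite.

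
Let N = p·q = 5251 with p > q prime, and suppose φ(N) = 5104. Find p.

φ(n) = (p−1)(q−1) = n − (p+q) + 1, so p + q = 5251 − 5104 + 1 = 148.
p and q are the roots of t² − 148t + 5251 = 0.
Discriminant: 148² − 4·5251 = 21904 − 21004 = 900; √900 = 30.
q = (148 − 30)/2 = 59, p = (148 + 30)/2 = 89.
Check: 59 · 89 = 5251.

89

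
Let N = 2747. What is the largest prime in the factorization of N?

2747 = 41 · 67
67 is prime.
So 2747 = 41 · 67; the largest prime factor is 67.

67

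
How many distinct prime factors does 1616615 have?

6

1616615 = 5 · 323323
323323 = 7 · 46189
46189 = 11 · 4199
4199 = 13 · 323
323 = 17 · 19
1616615 = 5 · 7 · 11 · 13 · 17 · 19, which has 6 distinct prime factors.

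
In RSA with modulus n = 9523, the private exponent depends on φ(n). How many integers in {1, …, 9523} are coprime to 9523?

9328

Factor: 9523 = 89 · 107.
φ(9523) = (89−1) · (107−1) = 88 · 106 = 9328.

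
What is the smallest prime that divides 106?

2

106 is even: 2 divides it.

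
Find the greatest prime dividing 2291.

79

2291 = 29 · 79
79 is prime.
So 2291 = 29 · 79; the largest prime factor is 79.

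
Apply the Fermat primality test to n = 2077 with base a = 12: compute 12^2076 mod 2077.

12^1 ≡ 12 (mod 2077)
12^2 ≡ 12^2 = 144 ≡ 144 (mod 2077)
12^4 ≡ 144^2 = 20736 ≡ 2043 (mod 2077)
12^8 ≡ 2043^2 = 4173849 ≡ 1156 (mod 2077)
12^16 ≡ 1156^2 = 1336336 ≡ 825 (mod 2077)
12^32 ≡ 825^2 = 680625 ≡ 1446 (mod 2077)
12^64 ≡ 1446^2 = 2090916 ≡ 1454 (mod 2077)
12^128 ≡ 1454^2 = 2114116 ≡ 1807 (mod 2077)
12^256 ≡ 1807^2 = 3265249 ≡ 205 (mod 2077)
12^512 ≡ 205^2 = 42025 ≡ 485 (mod 2077)
12^1024 ≡ 485^2 = 235225 ≡ 524 (mod 2077)
12^2048 ≡ 524^2 = 274576 ≡ 412 (mod 2077)
2076 = 2048 + 16 + 8 + 4 in binary powers of 2.
So 12^2076 ≡ 412 · 825 · 1156 · 2043 ≡ 560 (mod 2077).
Since 560 ≠ 1, base 12 is a Fermat witness: 2077 is composite.

560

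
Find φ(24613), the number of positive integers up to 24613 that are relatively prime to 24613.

24300

Factor: 24613 = 151 · 163.
φ(24613) = (151−1) · (163−1) = 150 · 162 = 24300.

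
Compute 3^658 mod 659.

1

3^1 ≡ 3 (mod 659)
3^2 ≡ 3^2 = 9 ≡ 9 (mod 659)
3^4 ≡ 9^2 = 81 ≡ 81 (mod 659)
3^8 ≡ 81^2 = 6561 ≡ 630 (mod 659)
3^16 ≡ 630^2 = 396900 ≡ 182 (mod 659)
3^32 ≡ 182^2 = 33124 ≡ 174 (mod 659)
3^64 ≡ 174^2 = 30276 ≡ 621 (mod 659)
3^128 ≡ 621^2 = 385641 ≡ 126 (mod 659)
3^256 ≡ 126^2 = 15876 ≡ 60 (mod 659)
3^512 ≡ 60^2 = 3600 ≡ 305 (mod 659)
658 = 512 + 128 + 16 + 2 in binary powers of 2.
So 3^658 ≡ 305 · 126 · 182 · 9 ≡ 1 (mod 659).
Since the result is 1, base 3 gives no evidence that 659 is composite.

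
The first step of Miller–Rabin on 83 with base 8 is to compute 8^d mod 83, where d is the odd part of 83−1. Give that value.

83 − 1 = 82 = 2^1 · 41, so d = 41.
8^1 ≡ 8 (mod 83)
8^2 ≡ 8^2 = 64 ≡ 64 (mod 83)
8^4 ≡ 64^2 = 4096 ≡ 29 (mod 83)
8^8 ≡ 29^2 = 841 ≡ 11 (mod 83)
8^16 ≡ 11^2 = 121 ≡ 38 (mod 83)
8^32 ≡ 38^2 = 1444 ≡ 33 (mod 83)
41 = 32 + 8 + 1 in binary powers of 2.
So 8^41 ≡ 33 · 11 · 8 ≡ 82 (mod 83).
Since 8^d ≡ 82 (mod 83), base 8 does not prove 83 composite.

82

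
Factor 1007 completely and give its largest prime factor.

53

1007 = 19 · 53
53 is prime.
So 1007 = 19 · 53; the largest prime factor is 53.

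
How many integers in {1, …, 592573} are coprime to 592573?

568320

Factor: 592573 = 41 · 97 · 149.
φ(592573) = (41−1) · (97−1) · (149−1) = 40 · 96 · 148 = 568320.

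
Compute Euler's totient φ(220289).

208656

Factor: 220289 = 43 · 47 · 109.
φ(220289) = (43−1) · (47−1) · (109−1) = 42 · 46 · 108 = 208656.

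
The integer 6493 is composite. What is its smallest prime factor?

6493 is odd.
Digit sum 22, not divisible by 3.
Ends in 3: not divisible by 5.
7: 6493 = 7·927 + 4
11: 6493 = 11·590 + 3
13: 6493 = 13·499 + 6
17: 6493 = 17·381 + 16
19: 6493 = 19·341 + 14
23: 6493 = 23·282 + 7
29: 6493 = 29·223 + 26
31: 6493 = 31·209 + 14
37: 6493 = 37·175 + 18
41: 6493 = 41·158 + 15
43: 6493 = 43·151

43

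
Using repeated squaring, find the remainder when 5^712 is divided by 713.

5^1 ≡ 5 (mod 713)
5^2 ≡ 5^2 = 25 ≡ 25 (mod 713)
5^4 ≡ 25^2 = 625 ≡ 625 (mod 713)
5^8 ≡ 625^2 = 390625 ≡ 614 (mod 713)
5^16 ≡ 614^2 = 376996 ≡ 532 (mod 713)
5^32 ≡ 532^2 = 283024 ≡ 676 (mod 713)
5^64 ≡ 676^2 = 456976 ≡ 656 (mod 713)
5^128 ≡ 656^2 = 430336 ≡ 397 (mod 713)
5^256 ≡ 397^2 = 157609 ≡ 36 (mod 713)
5^512 ≡ 36^2 = 1296 ≡ 583 (mod 713)
712 = 512 + 128 + 64 + 8 in binary powers of 2.
So 5^712 ≡ 583 · 397 · 656 · 614 ≡ 315 (mod 713).
Since 315 ≠ 1, base 5 is a Fermat witness: 713 is composite.

315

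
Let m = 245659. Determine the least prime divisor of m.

29

245659 is odd.
Digit sum 31, not divisible by 3.
Ends in 9: not divisible by 5.
7: 245659 = 7·35094 + 1
11: 245659 = 11·22332 + 7
13: 245659 = 13·18896 + 11
17: 245659 = 17·14450 + 9
19: 245659 = 19·12929 + 8
23: 245659 = 23·10680 + 19
29: 245659 = 29·8471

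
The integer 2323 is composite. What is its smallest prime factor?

2323 is odd.
Digit sum 10, not divisible by 3.
Ends in 3: not divisible by 5.
7: 2323 = 7·331 + 6
11: 2323 = 11·211 + 2
13: 2323 = 13·178 + 9
17: 2323 = 17·136 + 11
19: 2323 = 19·122 + 5
23: 2323 = 23·101

23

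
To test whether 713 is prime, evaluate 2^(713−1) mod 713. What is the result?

624

2^1 ≡ 2 (mod 713)
2^2 ≡ 2^2 = 4 ≡ 4 (mod 713)
2^4 ≡ 4^2 = 16 ≡ 16 (mod 713)
2^8 ≡ 16^2 = 256 ≡ 256 (mod 713)
2^16 ≡ 256^2 = 65536 ≡ 653 (mod 713)
2^32 ≡ 653^2 = 426409 ≡ 35 (mod 713)
2^64 ≡ 35^2 = 1225 ≡ 512 (mod 713)
2^128 ≡ 512^2 = 262144 ≡ 473 (mod 713)
2^256 ≡ 473^2 = 223729 ≡ 560 (mod 713)
2^512 ≡ 560^2 = 313600 ≡ 593 (mod 713)
712 = 512 + 128 + 64 + 8 in binary powers of 2.
So 2^712 ≡ 593 · 473 · 512 · 256 ≡ 624 (mod 713).
Since 624 ≠ 1, base 2 is a Fermat witness: 713 is composite.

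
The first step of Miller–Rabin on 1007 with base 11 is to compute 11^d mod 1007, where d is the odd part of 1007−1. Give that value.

216

1007 − 1 = 1006 = 2^1 · 503, so d = 503.
11^1 ≡ 11 (mod 1007)
11^2 ≡ 11^2 = 121 ≡ 121 (mod 1007)
11^4 ≡ 121^2 = 14641 ≡ 543 (mod 1007)
11^8 ≡ 543^2 = 294849 ≡ 805 (mod 1007)
11^16 ≡ 805^2 = 648025 ≡ 524 (mod 1007)
11^32 ≡ 524^2 = 274576 ≡ 672 (mod 1007)
11^64 ≡ 672^2 = 451584 ≡ 448 (mod 1007)
11^128 ≡ 448^2 = 200704 ≡ 311 (mod 1007)
11^256 ≡ 311^2 = 96721 ≡ 49 (mod 1007)
503 = 256 + 128 + 64 + 32 + 16 + 4 + 2 + 1 in binary powers of 2.
So 11^503 ≡ 49 · 311 · 448 · 672 · 524 · 543 · 121 · 11 ≡ 216 (mod 1007).
Squaring chain: 216; never reaches −1, so base 11 is a Miller–Rabin witness that 1007 is composite.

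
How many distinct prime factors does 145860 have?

145860 = 2^2 · 36465
36465 = 3 · 12155
12155 = 5 · 2431
2431 = 11 · 221
221 = 13 · 17
145860 = 2^2 · 3 · 5 · 11 · 13 · 17, which has 6 distinct prime factors.

6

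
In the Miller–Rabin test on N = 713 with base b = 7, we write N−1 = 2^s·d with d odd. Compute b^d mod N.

713 − 1 = 712 = 2^3 · 89, so d = 89.
7^1 ≡ 7 (mod 713)
7^2 ≡ 7^2 = 49 ≡ 49 (mod 713)
7^4 ≡ 49^2 = 2401 ≡ 262 (mod 713)
7^8 ≡ 262^2 = 68644 ≡ 196 (mod 713)
7^16 ≡ 196^2 = 38416 ≡ 627 (mod 713)
7^32 ≡ 627^2 = 393129 ≡ 266 (mod 713)
7^64 ≡ 266^2 = 70756 ≡ 169 (mod 713)
89 = 64 + 16 + 8 + 1 in binary powers of 2.
So 7^89 ≡ 169 · 627 · 196 · 7 ≡ 536 (mod 713).
Squaring chain: 536 → 670 → 423; never reaches −1, so base 7 is a Miller–Rabin witness that 713 is composite.

536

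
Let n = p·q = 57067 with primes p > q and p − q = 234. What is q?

Since p = q + 234, we have 57067 = q(q + 234), so q² + 234q − 57067 = 0.
Discriminant: 234² + 4·57067 = 54756 + 228268 = 283024; √283024 = 532.
q = (−234 + 532)/2 = 149, and p = q + 234 = 383.
Check: 149 · 383 = 57067.

149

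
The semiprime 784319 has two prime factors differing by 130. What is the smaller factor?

Since p = q + 130, we have 784319 = q(q + 130), so q² + 130q − 784319 = 0.
Discriminant: 130² + 4·784319 = 16900 + 3137276 = 3154176; √3154176 = 1776.
q = (−130 + 1776)/2 = 823, and p = q + 130 = 953.
Check: 823 · 953 = 784319.

823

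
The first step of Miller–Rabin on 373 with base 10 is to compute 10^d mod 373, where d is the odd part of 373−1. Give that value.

372

373 − 1 = 372 = 2^2 · 93, so d = 93.
10^1 ≡ 10 (mod 373)
10^2 ≡ 10^2 = 100 ≡ 100 (mod 373)
10^4 ≡ 100^2 = 10000 ≡ 302 (mod 373)
10^8 ≡ 302^2 = 91204 ≡ 192 (mod 373)
10^16 ≡ 192^2 = 36864 ≡ 310 (mod 373)
10^32 ≡ 310^2 = 96100 ≡ 239 (mod 373)
10^64 ≡ 239^2 = 57121 ≡ 52 (mod 373)
93 = 64 + 16 + 8 + 4 + 1 in binary powers of 2.
So 10^93 ≡ 52 · 310 · 192 · 302 · 10 ≡ 372 (mod 373).
Since 10^d ≡ 372 (mod 373), base 10 does not prove 373 composite.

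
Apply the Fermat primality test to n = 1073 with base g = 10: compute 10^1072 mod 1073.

750

10^1 ≡ 10 (mod 1073)
10^2 ≡ 10^2 = 100 ≡ 100 (mod 1073)
10^4 ≡ 100^2 = 10000 ≡ 343 (mod 1073)
10^8 ≡ 343^2 = 117649 ≡ 692 (mod 1073)
10^16 ≡ 692^2 = 478864 ≡ 306 (mod 1073)
10^32 ≡ 306^2 = 93636 ≡ 285 (mod 1073)
10^64 ≡ 285^2 = 81225 ≡ 750 (mod 1073)
10^128 ≡ 750^2 = 562500 ≡ 248 (mod 1073)
10^256 ≡ 248^2 = 61504 ≡ 343 (mod 1073)
10^512 ≡ 343^2 = 117649 ≡ 692 (mod 1073)
10^1024 ≡ 692^2 = 478864 ≡ 306 (mod 1073)
1072 = 1024 + 32 + 16 in binary powers of 2.
So 10^1072 ≡ 306 · 285 · 306 ≡ 750 (mod 1073).
Since 750 ≠ 1, base 10 is a Fermat witness: 1073 is composite.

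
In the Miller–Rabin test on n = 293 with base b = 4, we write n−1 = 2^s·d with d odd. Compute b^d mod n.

293 − 1 = 292 = 2^2 · 73, so d = 73.
4^1 ≡ 4 (mod 293)
4^2 ≡ 4^2 = 16 ≡ 16 (mod 293)
4^4 ≡ 16^2 = 256 ≡ 256 (mod 293)
4^8 ≡ 256^2 = 65536 ≡ 197 (mod 293)
4^16 ≡ 197^2 = 38809 ≡ 133 (mod 293)
4^32 ≡ 133^2 = 17689 ≡ 109 (mod 293)
4^64 ≡ 109^2 = 11881 ≡ 161 (mod 293)
73 = 64 + 8 + 1 in binary powers of 2.
So 4^73 ≡ 161 · 197 · 4 ≡ 292 (mod 293).
Since 4^d ≡ 292 (mod 293), base 4 does not prove 293 composite.

292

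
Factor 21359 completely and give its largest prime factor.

53

21359 = 13 · 1643
1643 = 31 · 53
53 is prime.
So 21359 = 13 · 31 · 53; the largest prime factor is 53.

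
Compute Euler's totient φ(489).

Factor: 489 = 3 · 163.
φ(489) = (3−1) · (163−1) = 2 · 162 = 324.

324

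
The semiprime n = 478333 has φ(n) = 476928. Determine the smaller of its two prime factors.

577

φ(n) = (p−1)(q−1) = n − (p+q) + 1, so p + q = 478333 − 476928 + 1 = 1406.
p and q are the roots of t² − 1406t + 478333 = 0.
Discriminant: 1406² − 4·478333 = 1976836 − 1913332 = 63504; √63504 = 252.
q = (1406 − 252)/2 = 577, p = (1406 + 252)/2 = 829.
Check: 577 · 829 = 478333.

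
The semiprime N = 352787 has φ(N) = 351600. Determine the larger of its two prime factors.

φ(n) = (p−1)(q−1) = n − (p+q) + 1, so p + q = 352787 − 351600 + 1 = 1188.
p and q are the roots of t² − 1188t + 352787 = 0.
Discriminant: 1188² − 4·352787 = 1411344 − 1411148 = 196; √196 = 14.
q = (1188 − 14)/2 = 587, p = (1188 + 14)/2 = 601.
Check: 587 · 601 = 352787.

601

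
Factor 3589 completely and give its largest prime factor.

97

3589 = 37 · 97
97 is prime.
So 3589 = 37 · 97; the largest prime factor is 97.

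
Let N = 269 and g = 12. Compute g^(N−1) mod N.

12^1 ≡ 12 (mod 269)
12^2 ≡ 12^2 = 144 ≡ 144 (mod 269)
12^4 ≡ 144^2 = 20736 ≡ 23 (mod 269)
12^8 ≡ 23^2 = 529 ≡ 260 (mod 269)
12^16 ≡ 260^2 = 67600 ≡ 81 (mod 269)
12^32 ≡ 81^2 = 6561 ≡ 105 (mod 269)
12^64 ≡ 105^2 = 11025 ≡ 265 (mod 269)
12^128 ≡ 265^2 = 70225 ≡ 16 (mod 269)
12^256 ≡ 16^2 = 256 ≡ 256 (mod 269)
268 = 256 + 8 + 4 in binary powers of 2.
So 12^268 ≡ 256 · 260 · 23 ≡ 1 (mod 269).
Since the result is 1, base 12 gives no evidence that 269 is composite.

1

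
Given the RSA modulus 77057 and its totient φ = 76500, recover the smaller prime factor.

φ(n) = (p−1)(q−1) = n − (p+q) + 1, so p + q = 77057 − 76500 + 1 = 558.
p and q are the roots of t² − 558t + 77057 = 0.
Discriminant: 558² − 4·77057 = 311364 − 308228 = 3136; √3136 = 56.
q = (558 − 56)/2 = 251, p = (558 + 56)/2 = 307.
Check: 251 · 307 = 77057.

251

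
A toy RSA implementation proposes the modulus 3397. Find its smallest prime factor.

43

3397 is odd.
Digit sum 22, not divisible by 3.
Ends in 7: not divisible by 5.
7: 3397 = 7·485 + 2
11: 3397 = 11·308 + 9
13: 3397 = 13·261 + 4
17: 3397 = 17·199 + 14
19: 3397 = 19·178 + 15
23: 3397 = 23·147 + 16
29: 3397 = 29·117 + 4
31: 3397 = 31·109 + 18
37: 3397 = 37·91 + 30
41: 3397 = 41·82 + 35
43: 3397 = 43·79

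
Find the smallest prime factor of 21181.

59

21181 is odd.
Digit sum 13, not divisible by 3.
Ends in 1: not divisible by 5.
7: 21181 = 7·3025 + 6
11: 21181 = 11·1925 + 6
13: 21181 = 13·1629 + 4
17: 21181 = 17·1245 + 16
19: 21181 = 19·1114 + 15
23: 21181 = 23·920 + 21
29: 21181 = 29·730 + 11
31: 21181 = 31·683 + 8
37: 21181 = 37·572 + 17
41: 21181 = 41·516 + 25
43: 21181 = 43·492 + 25
47: 21181 = 47·450 + 31
53: 21181 = 53·399 + 34
59: 21181 = 59·359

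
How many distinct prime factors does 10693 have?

10693 = 17^2 · 37
10693 = 17^2 · 37, which has 2 distinct prime factors.

2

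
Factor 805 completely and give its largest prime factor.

23

805 = 5 · 161
161 = 7 · 23
23 is prime.
So 805 = 5 · 7 · 23; the largest prime factor is 23.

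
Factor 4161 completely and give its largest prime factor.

4161 = 3 · 1387
1387 = 19 · 73
73 is prime.
So 4161 = 3 · 19 · 73; the largest prime factor is 73.

73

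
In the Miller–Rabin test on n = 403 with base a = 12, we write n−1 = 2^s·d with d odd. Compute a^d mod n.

403 − 1 = 402 = 2^1 · 201, so d = 201.
12^1 ≡ 12 (mod 403)
12^2 ≡ 12^2 = 144 ≡ 144 (mod 403)
12^4 ≡ 144^2 = 20736 ≡ 183 (mod 403)
12^8 ≡ 183^2 = 33489 ≡ 40 (mod 403)
12^16 ≡ 40^2 = 1600 ≡ 391 (mod 403)
12^32 ≡ 391^2 = 152881 ≡ 144 (mod 403)
12^64 ≡ 144^2 = 20736 ≡ 183 (mod 403)
12^128 ≡ 183^2 = 33489 ≡ 40 (mod 403)
201 = 128 + 64 + 8 + 1 in binary powers of 2.
So 12^201 ≡ 40 · 183 · 40 · 12 ≡ 246 (mod 403).
Squaring chain: 246; never reaches −1, so base 12 is a Miller–Rabin witness that 403 is composite.

246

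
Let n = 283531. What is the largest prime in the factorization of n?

283531 = 37 · 7663
7663 = 79 · 97
97 is prime.
So 283531 = 37 · 79 · 97; the largest prime factor is 97.

97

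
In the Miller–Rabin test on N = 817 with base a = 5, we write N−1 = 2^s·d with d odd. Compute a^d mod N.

710

817 − 1 = 816 = 2^4 · 51, so d = 51.
5^1 ≡ 5 (mod 817)
5^2 ≡ 5^2 = 25 ≡ 25 (mod 817)
5^4 ≡ 25^2 = 625 ≡ 625 (mod 817)
5^8 ≡ 625^2 = 390625 ≡ 99 (mod 817)
5^16 ≡ 99^2 = 9801 ≡ 814 (mod 817)
5^32 ≡ 814^2 = 662596 ≡ 9 (mod 817)
51 = 32 + 16 + 2 + 1 in binary powers of 2.
So 5^51 ≡ 9 · 814 · 25 · 5 ≡ 710 (mod 817).
Squaring chain: 710 → 11 → 121 → 752; never reaches −1, so base 5 is a Miller–Rabin witness that 817 is composite.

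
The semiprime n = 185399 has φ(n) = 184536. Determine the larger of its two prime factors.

467

φ(n) = (p−1)(q−1) = n − (p+q) + 1, so p + q = 185399 − 184536 + 1 = 864.
p and q are the roots of t² − 864t + 185399 = 0.
Discriminant: 864² − 4·185399 = 746496 − 741596 = 4900; √4900 = 70.
q = (864 − 70)/2 = 397, p = (864 + 70)/2 = 467.
Check: 397 · 467 = 185399.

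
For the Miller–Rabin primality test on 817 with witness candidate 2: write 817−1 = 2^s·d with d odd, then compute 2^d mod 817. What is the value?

297

817 − 1 = 816 = 2^4 · 51, so d = 51.
2^1 ≡ 2 (mod 817)
2^2 ≡ 2^2 = 4 ≡ 4 (mod 817)
2^4 ≡ 4^2 = 16 ≡ 16 (mod 817)
2^8 ≡ 16^2 = 256 ≡ 256 (mod 817)
2^16 ≡ 256^2 = 65536 ≡ 176 (mod 817)
2^32 ≡ 176^2 = 30976 ≡ 747 (mod 817)
51 = 32 + 16 + 2 + 1 in binary powers of 2.
So 2^51 ≡ 747 · 176 · 4 · 2 ≡ 297 (mod 817).
Squaring chain: 297 → 790 → 729 → 391; never reaches −1, so base 2 is a Miller–Rabin witness that 817 is composite.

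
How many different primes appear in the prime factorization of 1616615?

6

1616615 = 5 · 323323
323323 = 7 · 46189
46189 = 11 · 4199
4199 = 13 · 323
323 = 17 · 19
1616615 = 5 · 7 · 11 · 13 · 17 · 19, which has 6 distinct prime factors.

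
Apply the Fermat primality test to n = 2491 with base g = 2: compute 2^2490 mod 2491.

2414

2^1 ≡ 2 (mod 2491)
2^2 ≡ 2^2 = 4 ≡ 4 (mod 2491)
2^4 ≡ 4^2 = 16 ≡ 16 (mod 2491)
2^8 ≡ 16^2 = 256 ≡ 256 (mod 2491)
2^16 ≡ 256^2 = 65536 ≡ 770 (mod 2491)
2^32 ≡ 770^2 = 592900 ≡ 42 (mod 2491)
2^64 ≡ 42^2 = 1764 ≡ 1764 (mod 2491)
2^128 ≡ 1764^2 = 3111696 ≡ 437 (mod 2491)
2^256 ≡ 437^2 = 190969 ≡ 1653 (mod 2491)
2^512 ≡ 1653^2 = 2732409 ≡ 2273 (mod 2491)
2^1024 ≡ 2273^2 = 5166529 ≡ 195 (mod 2491)
2^2048 ≡ 195^2 = 38025 ≡ 660 (mod 2491)
2490 = 2048 + 256 + 128 + 32 + 16 + 8 + 2 in binary powers of 2.
So 2^2490 ≡ 660 · 1653 · 437 · 42 · 770 · 256 · 4 ≡ 2414 (mod 2491).
Since 2414 ≠ 1, base 2 is a Fermat witness: 2491 is composite.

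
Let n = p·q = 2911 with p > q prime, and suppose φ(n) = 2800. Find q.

41

φ(n) = (p−1)(q−1) = n − (p+q) + 1, so p + q = 2911 − 2800 + 1 = 112.
p and q are the roots of t² − 112t + 2911 = 0.
Discriminant: 112² − 4·2911 = 12544 − 11644 = 900; √900 = 30.
q = (112 − 30)/2 = 41, p = (112 + 30)/2 = 71.
Check: 41 · 71 = 2911.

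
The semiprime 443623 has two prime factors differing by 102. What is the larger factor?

719

Since p = q + 102, we have 443623 = q(q + 102), so q² + 102q − 443623 = 0.
Discriminant: 102² + 4·443623 = 10404 + 1774492 = 1784896; √1784896 = 1336.
q = (−102 + 1336)/2 = 617, and p = q + 102 = 719.
Check: 617 · 719 = 443623.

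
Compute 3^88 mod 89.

1

3^1 ≡ 3 (mod 89)
3^2 ≡ 3^2 = 9 ≡ 9 (mod 89)
3^4 ≡ 9^2 = 81 ≡ 81 (mod 89)
3^8 ≡ 81^2 = 6561 ≡ 64 (mod 89)
3^16 ≡ 64^2 = 4096 ≡ 2 (mod 89)
3^32 ≡ 2^2 = 4 ≡ 4 (mod 89)
3^64 ≡ 4^2 = 16 ≡ 16 (mod 89)
88 = 64 + 16 + 8 in binary powers of 2.
So 3^88 ≡ 16 · 2 · 64 ≡ 1 (mod 89).
Since the result is 1, base 3 gives no evidence that 89 is composite.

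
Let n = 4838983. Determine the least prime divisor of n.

4838983 is odd.
Digit sum 43, not divisible by 3.
Ends in 3: not divisible by 5.
7: 4838983 = 7·691283 + 2
11: 4838983 = 11·439907 + 6
13: 4838983 = 13·372229 + 6
17: 4838983 = 17·284646 + 1
19: 4838983 = 19·254683 + 6
23: 4838983 = 23·210390 + 13
29: 4838983 = 29·166861 + 14
31: 4838983 = 31·156096 + 7
37: 4838983 = 37·130783 + 12
41: 4838983 = 41·118023 + 40
43: 4838983 = 43·112534 + 21
47: 4838983 = 47·102957 + 4
53: 4838983 = 53·91301 + 30
59: 4838983 = 59·82016 + 39
61: 4838983 = 61·79327 + 36
67: 4838983 = 67·72223 + 42
71: 4838983 = 71·68154 + 49
73: 4838983 = 73·66287 + 32
79: 4838983 = 79·61252 + 75
83: 4838983 = 83·58301

83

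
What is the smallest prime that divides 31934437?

31934437 is odd.
Digit sum 34, not divisible by 3.
Ends in 7: not divisible by 5.
7: 31934437 = 7·4562062 + 3
11: 31934437 = 11·2903130 + 7
13: 31934437 = 13·2456495 + 2
17: 31934437 = 17·1878496 + 5
19: 31934437 = 19·1680759 + 16
23: 31934437 = 23·1388453 + 18
29: 31934437 = 29·1101187 + 14
31: 31934437 = 31·1030143 + 4
37: 31934437 = 37·863092 + 33
41: 31934437 = 41·778888 + 29
43: 31934437 = 43·742661 + 14
47: 31934437 = 47·679456 + 5
53: 31934437 = 53·602536 + 29
59: 31934437 = 59·541261 + 38
61: 31934437 = 61·523515 + 22
67: 31934437 = 67·476633 + 26
71: 31934437 = 71·449780 + 57
73: 31934437 = 73·437458 + 3
79: 31934437 = 79·404233 + 30
83: 31934437 = 83·384752 + 21
89: 31934437 = 89·358813 + 80
97: 31934437 = 97·329221

97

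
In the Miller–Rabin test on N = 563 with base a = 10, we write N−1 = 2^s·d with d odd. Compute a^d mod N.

563 − 1 = 562 = 2^1 · 281, so d = 281.
10^1 ≡ 10 (mod 563)
10^2 ≡ 10^2 = 100 ≡ 100 (mod 563)
10^4 ≡ 100^2 = 10000 ≡ 429 (mod 563)
10^8 ≡ 429^2 = 184041 ≡ 503 (mod 563)
10^16 ≡ 503^2 = 253009 ≡ 222 (mod 563)
10^32 ≡ 222^2 = 49284 ≡ 303 (mod 563)
10^64 ≡ 303^2 = 91809 ≡ 40 (mod 563)
10^128 ≡ 40^2 = 1600 ≡ 474 (mod 563)
10^256 ≡ 474^2 = 224676 ≡ 39 (mod 563)
281 = 256 + 16 + 8 + 1 in binary powers of 2.
So 10^281 ≡ 39 · 222 · 503 · 10 ≡ 1 (mod 563).
Since 10^d ≡ 1 (mod 563), base 10 does not prove 563 composite.

1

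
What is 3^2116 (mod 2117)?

1760

3^1 ≡ 3 (mod 2117)
3^2 ≡ 3^2 = 9 ≡ 9 (mod 2117)
3^4 ≡ 9^2 = 81 ≡ 81 (mod 2117)
3^8 ≡ 81^2 = 6561 ≡ 210 (mod 2117)
3^16 ≡ 210^2 = 44100 ≡ 1760 (mod 2117)
3^32 ≡ 1760^2 = 3097600 ≡ 429 (mod 2117)
3^64 ≡ 429^2 = 184041 ≡ 1979 (mod 2117)
3^128 ≡ 1979^2 = 3916441 ≡ 2108 (mod 2117)
3^256 ≡ 2108^2 = 4443664 ≡ 81 (mod 2117)
3^512 ≡ 81^2 = 6561 ≡ 210 (mod 2117)
3^1024 ≡ 210^2 = 44100 ≡ 1760 (mod 2117)
3^2048 ≡ 1760^2 = 3097600 ≡ 429 (mod 2117)
2116 = 2048 + 64 + 4 in binary powers of 2.
So 3^2116 ≡ 429 · 1979 · 81 ≡ 1760 (mod 2117).
Since 1760 ≠ 1, base 3 is a Fermat witness: 2117 is composite.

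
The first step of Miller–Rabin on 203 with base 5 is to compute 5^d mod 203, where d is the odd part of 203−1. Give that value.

38

203 − 1 = 202 = 2^1 · 101, so d = 101.
5^1 ≡ 5 (mod 203)
5^2 ≡ 5^2 = 25 ≡ 25 (mod 203)
5^4 ≡ 25^2 = 625 ≡ 16 (mod 203)
5^8 ≡ 16^2 = 256 ≡ 53 (mod 203)
5^16 ≡ 53^2 = 2809 ≡ 170 (mod 203)
5^32 ≡ 170^2 = 28900 ≡ 74 (mod 203)
5^64 ≡ 74^2 = 5476 ≡ 198 (mod 203)
101 = 64 + 32 + 4 + 1 in binary powers of 2.
So 5^101 ≡ 198 · 74 · 16 · 5 ≡ 38 (mod 203).
Squaring chain: 38; never reaches −1, so base 5 is a Miller–Rabin witness that 203 is composite.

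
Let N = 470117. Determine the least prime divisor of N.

470117 is odd.
Digit sum 20, not divisible by 3.
Ends in 7: not divisible by 5.
7: 470117 = 7·67159 + 4
11: 470117 = 11·42737 + 10
13: 470117 = 13·36162 + 11
17: 470117 = 17·27653 + 16
19: 470117 = 19·24743

19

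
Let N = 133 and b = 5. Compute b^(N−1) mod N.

64

5^1 ≡ 5 (mod 133)
5^2 ≡ 5^2 = 25 ≡ 25 (mod 133)
5^4 ≡ 25^2 = 625 ≡ 93 (mod 133)
5^8 ≡ 93^2 = 8649 ≡ 4 (mod 133)
5^16 ≡ 4^2 = 16 ≡ 16 (mod 133)
5^32 ≡ 16^2 = 256 ≡ 123 (mod 133)
5^64 ≡ 123^2 = 15129 ≡ 100 (mod 133)
5^128 ≡ 100^2 = 10000 ≡ 25 (mod 133)
132 = 128 + 4 in binary powers of 2.
So 5^132 ≡ 25 · 93 ≡ 64 (mod 133).
Since 64 ≠ 1, base 5 is a Fermat witness: 133 is composite.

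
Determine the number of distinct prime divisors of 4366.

4366 = 2 · 2183
2183 = 37 · 59
4366 = 2 · 37 · 59, which has 3 distinct prime factors.

3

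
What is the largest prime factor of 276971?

83

276971 = 47 · 5893
5893 = 71 · 83
83 is prime.
So 276971 = 47 · 71 · 83; the largest prime factor is 83.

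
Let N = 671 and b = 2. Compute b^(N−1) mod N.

2^1 ≡ 2 (mod 671)
2^2 ≡ 2^2 = 4 ≡ 4 (mod 671)
2^4 ≡ 4^2 = 16 ≡ 16 (mod 671)
2^8 ≡ 16^2 = 256 ≡ 256 (mod 671)
2^16 ≡ 256^2 = 65536 ≡ 449 (mod 671)
2^32 ≡ 449^2 = 201601 ≡ 301 (mod 671)
2^64 ≡ 301^2 = 90601 ≡ 16 (mod 671)
2^128 ≡ 16^2 = 256 ≡ 256 (mod 671)
2^256 ≡ 256^2 = 65536 ≡ 449 (mod 671)
2^512 ≡ 449^2 = 201601 ≡ 301 (mod 671)
670 = 512 + 128 + 16 + 8 + 4 + 2 in binary powers of 2.
So 2^670 ≡ 301 · 256 · 449 · 256 · 16 · 4 ≡ 353 (mod 671).
Since 353 ≠ 1, base 2 is a Fermat witness: 671 is composite.

353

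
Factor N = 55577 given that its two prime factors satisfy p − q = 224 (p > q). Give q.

149

Since p = q + 224, we have 55577 = q(q + 224), so q² + 224q − 55577 = 0.
Discriminant: 224² + 4·55577 = 50176 + 222308 = 272484; √272484 = 522.
q = (−224 + 522)/2 = 149, and p = q + 224 = 373.
Check: 149 · 373 = 55577.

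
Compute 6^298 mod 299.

6^1 ≡ 6 (mod 299)
6^2 ≡ 6^2 = 36 ≡ 36 (mod 299)
6^4 ≡ 36^2 = 1296 ≡ 100 (mod 299)
6^8 ≡ 100^2 = 10000 ≡ 133 (mod 299)
6^16 ≡ 133^2 = 17689 ≡ 48 (mod 299)
6^32 ≡ 48^2 = 2304 ≡ 211 (mod 299)
6^64 ≡ 211^2 = 44521 ≡ 269 (mod 299)
6^128 ≡ 269^2 = 72361 ≡ 3 (mod 299)
6^256 ≡ 3^2 = 9 ≡ 9 (mod 299)
298 = 256 + 32 + 8 + 2 in binary powers of 2.
So 6^298 ≡ 9 · 211 · 133 · 36 ≡ 121 (mod 299).
Since 121 ≠ 1, base 6 is a Fermat witness: 299 is composite.

121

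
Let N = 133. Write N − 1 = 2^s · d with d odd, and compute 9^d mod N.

133 − 1 = 132 = 2^2 · 33, so d = 33.
9^1 ≡ 9 (mod 133)
9^2 ≡ 9^2 = 81 ≡ 81 (mod 133)
9^4 ≡ 81^2 = 6561 ≡ 44 (mod 133)
9^8 ≡ 44^2 = 1936 ≡ 74 (mod 133)
9^16 ≡ 74^2 = 5476 ≡ 23 (mod 133)
9^32 ≡ 23^2 = 529 ≡ 130 (mod 133)
33 = 32 + 1 in binary powers of 2.
So 9^33 ≡ 130 · 9 ≡ 106 (mod 133).
Squaring chain: 106 → 64; never reaches −1, so base 9 is a Miller–Rabin witness that 133 is composite.

106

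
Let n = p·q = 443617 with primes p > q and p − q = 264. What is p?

Since p = q + 264, we have 443617 = q(q + 264), so q² + 264q − 443617 = 0.
Discriminant: 264² + 4·443617 = 69696 + 1774468 = 1844164; √1844164 = 1358.
q = (−264 + 1358)/2 = 547, and p = q + 264 = 811.
Check: 547 · 811 = 443617.

811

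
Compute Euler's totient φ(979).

880

Factor: 979 = 11 · 89.
φ(979) = (11−1) · (89−1) = 10 · 88 = 880.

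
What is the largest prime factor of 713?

713 = 23 · 31
31 is prime.
So 713 = 23 · 31; the largest prime factor is 31.

31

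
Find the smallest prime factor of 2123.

11

2123 is odd.
Digit sum 8, not divisible by 3.
Ends in 3: not divisible by 5.
7: 2123 = 7·303 + 2
11: 2123 = 11·193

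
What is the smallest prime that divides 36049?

13

36049 is odd.
Digit sum 22, not divisible by 3.
Ends in 9: not divisible by 5.
7: 36049 = 7·5149 + 6
11: 36049 = 11·3277 + 2
13: 36049 = 13·2773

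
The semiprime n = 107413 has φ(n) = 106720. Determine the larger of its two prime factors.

φ(n) = (p−1)(q−1) = n − (p+q) + 1, so p + q = 107413 − 106720 + 1 = 694.
p and q are the roots of t² − 694t + 107413 = 0.
Discriminant: 694² − 4·107413 = 481636 − 429652 = 51984; √51984 = 228.
q = (694 − 228)/2 = 233, p = (694 + 228)/2 = 461.
Check: 233 · 461 = 107413.

461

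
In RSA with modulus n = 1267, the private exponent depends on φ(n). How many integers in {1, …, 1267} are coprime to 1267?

Factor: 1267 = 7 · 181.
φ(1267) = (7−1) · (181−1) = 6 · 180 = 1080.

1080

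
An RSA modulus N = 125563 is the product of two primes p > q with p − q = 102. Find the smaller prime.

Since p = q + 102, we have 125563 = q(q + 102), so q² + 102q − 125563 = 0.
Discriminant: 102² + 4·125563 = 10404 + 502252 = 512656; √512656 = 716.
q = (−102 + 716)/2 = 307, and p = q + 102 = 409.
Check: 307 · 409 = 125563.

307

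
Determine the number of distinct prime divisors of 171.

171 = 3^2 · 19
171 = 3^2 · 19, which has 2 distinct prime factors.

2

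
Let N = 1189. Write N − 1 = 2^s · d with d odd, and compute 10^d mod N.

305

1189 − 1 = 1188 = 2^2 · 297, so d = 297.
10^1 ≡ 10 (mod 1189)
10^2 ≡ 10^2 = 100 ≡ 100 (mod 1189)
10^4 ≡ 100^2 = 10000 ≡ 488 (mod 1189)
10^8 ≡ 488^2 = 238144 ≡ 344 (mod 1189)
10^16 ≡ 344^2 = 118336 ≡ 625 (mod 1189)
10^32 ≡ 625^2 = 390625 ≡ 633 (mod 1189)
10^64 ≡ 633^2 = 400689 ≡ 1185 (mod 1189)
10^128 ≡ 1185^2 = 1404225 ≡ 16 (mod 1189)
10^256 ≡ 16^2 = 256 ≡ 256 (mod 1189)
297 = 256 + 32 + 8 + 1 in binary powers of 2.
So 10^297 ≡ 256 · 633 · 344 · 10 ≡ 305 (mod 1189).
Squaring chain: 305 → 283; never reaches −1, so base 10 is a Miller–Rabin witness that 1189 is composite.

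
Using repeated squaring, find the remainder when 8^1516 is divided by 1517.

174

8^1 ≡ 8 (mod 1517)
8^2 ≡ 8^2 = 64 ≡ 64 (mod 1517)
8^4 ≡ 64^2 = 4096 ≡ 1062 (mod 1517)
8^8 ≡ 1062^2 = 1127844 ≡ 713 (mod 1517)
8^16 ≡ 713^2 = 508369 ≡ 174 (mod 1517)
8^32 ≡ 174^2 = 30276 ≡ 1453 (mod 1517)
8^64 ≡ 1453^2 = 2111209 ≡ 1062 (mod 1517)
8^128 ≡ 1062^2 = 1127844 ≡ 713 (mod 1517)
8^256 ≡ 713^2 = 508369 ≡ 174 (mod 1517)
8^512 ≡ 174^2 = 30276 ≡ 1453 (mod 1517)
8^1024 ≡ 1453^2 = 2111209 ≡ 1062 (mod 1517)
1516 = 1024 + 256 + 128 + 64 + 32 + 8 + 4 in binary powers of 2.
So 8^1516 ≡ 1062 · 174 · 713 · 1062 · 1453 · 713 · 1062 ≡ 174 (mod 1517).
Since 174 ≠ 1, base 8 is a Fermat witness: 1517 is composite.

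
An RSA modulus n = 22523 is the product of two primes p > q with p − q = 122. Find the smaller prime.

101

Since p = q + 122, we have 22523 = q(q + 122), so q² + 122q − 22523 = 0.
Discriminant: 122² + 4·22523 = 14884 + 90092 = 104976; √104976 = 324.
q = (−122 + 324)/2 = 101, and p = q + 122 = 223.
Check: 101 · 223 = 22523.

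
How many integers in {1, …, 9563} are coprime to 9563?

9360

Factor: 9563 = 73 · 131.
φ(9563) = (73−1) · (131−1) = 72 · 130 = 9360.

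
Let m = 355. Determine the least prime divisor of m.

355 is odd.
Digit sum 13, not divisible by 3.
Ends in 5: divisible by 5.

5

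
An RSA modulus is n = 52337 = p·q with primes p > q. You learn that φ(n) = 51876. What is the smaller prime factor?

φ(n) = (p−1)(q−1) = n − (p+q) + 1, so p + q = 52337 − 51876 + 1 = 462.
p and q are the roots of t² − 462t + 52337 = 0.
Discriminant: 462² − 4·52337 = 213444 − 209348 = 4096; √4096 = 64.
q = (462 − 64)/2 = 199, p = (462 + 64)/2 = 263.
Check: 199 · 263 = 52337.

199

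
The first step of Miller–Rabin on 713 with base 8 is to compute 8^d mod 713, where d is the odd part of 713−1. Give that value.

376

713 − 1 = 712 = 2^3 · 89, so d = 89.
8^1 ≡ 8 (mod 713)
8^2 ≡ 8^2 = 64 ≡ 64 (mod 713)
8^4 ≡ 64^2 = 4096 ≡ 531 (mod 713)
8^8 ≡ 531^2 = 281961 ≡ 326 (mod 713)
8^16 ≡ 326^2 = 106276 ≡ 39 (mod 713)
8^32 ≡ 39^2 = 1521 ≡ 95 (mod 713)
8^64 ≡ 95^2 = 9025 ≡ 469 (mod 713)
89 = 64 + 16 + 8 + 1 in binary powers of 2.
So 8^89 ≡ 469 · 39 · 326 · 8 ≡ 376 (mod 713).
Squaring chain: 376 → 202 → 163; never reaches −1, so base 8 is a Miller–Rabin witness that 713 is composite.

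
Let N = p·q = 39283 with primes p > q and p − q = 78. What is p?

Since p = q + 78, we have 39283 = q(q + 78), so q² + 78q − 39283 = 0.
Discriminant: 78² + 4·39283 = 6084 + 157132 = 163216; √163216 = 404.
q = (−78 + 404)/2 = 163, and p = q + 78 = 241.
Check: 163 · 241 = 39283.

241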